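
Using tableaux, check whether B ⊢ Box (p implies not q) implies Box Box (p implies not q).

Tableau for the negation not (Box (p implies not q) implies Box Box (p implies not q)):
1. not (Box (p implies not q) implies Box Box (p implies not q)), 0
2. Box (p implies not q), 0   [neg-implies-rule on 1]
3. not Box Box (p implies not q), 0   [neg-implies-rule on 1]
4. p implies not q, 0   [Box-rule on 2 via 0R0]
5. not q, 0   [implies-rule on 4 (branches; this branch)]
6. not Box (p implies not q), 1   [neg-Box-rule on 3: fresh world 1, 0R1]
7. p implies not q, 1   [Box-rule on 2 via 0R1]
8. not q, 1   [implies-rule on 7 (branches; this branch)]
9. not (p implies not q), 2   [neg-Box-rule on 6: fresh world 2, 1R2]
10. p, 2   [neg-implies-rule on 9]
11. q, 2   [neg-implies-rule on 9]
Accessibility: 0R0, 0R1, 1R0, 1R1, 1R2, 2R1, 2R2
The negation has an open branch (countermodel exists).

Not valid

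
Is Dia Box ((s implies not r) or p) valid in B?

Tableau for the negation not Dia Box ((s implies not r) or p):
1. not Dia Box ((s implies not r) or p), 0
2. not Box ((s implies not r) or p), 0
3. not ((s implies not r) or p), 1
4. not (s implies not r), 1
5. not p, 1
6. s, 1
7. r, 1
8. not Box ((s implies not r) or p), 1
9. not ((s implies not r) or p), 2
10. not (s implies not r), 2
11. not p, 2
12. s, 2
13. r, 2
Accessibility: 0R0, 0R1, 1R0, 1R1, 1R2, 2R1, 2R2
The negation has an open branch (countermodel exists).

Not valid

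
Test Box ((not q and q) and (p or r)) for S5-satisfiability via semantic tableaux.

1. Box ((not q and q) and (p or r)), u
2. (not q and q) and (p or r), u
3. not q and q, u
4. p or r, u
5. not q, u
6. q, u
Accessibility: uRu
Branch closes: q and not q both at u.
All branches of the tableau close; one closing branch shown above.

No, unsatisfiable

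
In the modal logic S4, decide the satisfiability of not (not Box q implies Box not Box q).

Satisfiable (open branch found)

1. not (not Box q implies Box not Box q), w0
2. not Box q, w0
3. not Box not Box q, w0
4. not q, w1
5. Box q, w2
6. q, w2
Accessibility: w0Rw0, w0Rw1, w0Rw2, w1Rw1, w2Rw2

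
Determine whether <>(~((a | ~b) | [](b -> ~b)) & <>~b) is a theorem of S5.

No, not valid

Tableau for the negation ~<>(~((a | ~b) | [](b -> ~b)) & <>~b):
1. ~<>(~((a | ~b) | [](b -> ~b)) & <>~b), w0
2. ~(~((a | ~b) | [](b -> ~b)) & <>~b), w0
3. ~<>~b, w0
4. b, w0
Accessibility: w0Rw0
The negation has an open branch (countermodel exists).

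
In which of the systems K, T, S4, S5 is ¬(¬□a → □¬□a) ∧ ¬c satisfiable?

S5-tableau for the formula:
1. ¬(¬□a → □¬□a) ∧ ¬c, 0
2. ¬(¬□a → □¬□a), 0
3. ¬c, 0
4. ¬□a, 0
5. ¬□¬□a, 0
6. ¬a, 1
7. □a, 2
8. a, 0
9. a, 1
Accessibility: 0R0, 0R1, 0R2, 1R0, 1R1, 1R2, 2R0, 2R1, 2R2
Branch closes: a and ¬a both at 1.
Every branch closes (one shown): unsatisfiable in S5.
S4-tableau for the formula:
1. ¬(¬□a → □¬□a) ∧ ¬c, 0
2. ¬(¬□a → □¬□a), 0
3. ¬c, 0
4. ¬□a, 0
5. ¬□¬□a, 0
6. ¬a, 1
7. □a, 2
8. a, 2
Accessibility: 0R0, 0R1, 0R2, 1R1, 2R2
Complete open branch: satisfiable in S4, hence also in K, T (this S4-model is also a K-model and a T-model).

K, T, S4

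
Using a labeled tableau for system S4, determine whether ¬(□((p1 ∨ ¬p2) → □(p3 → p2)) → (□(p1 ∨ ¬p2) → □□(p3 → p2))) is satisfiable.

Unsatisfiable (every branch closes)

1. ¬(□((p1 ∨ ¬p2) → □(p3 → p2)) → (□(p1 ∨ ¬p2) → □□(p3 → p2))), w0
2. □((p1 ∨ ¬p2) → □(p3 → p2)), w0   [¬→-rule on 1]
3. ¬(□(p1 ∨ ¬p2) → □□(p3 → p2)), w0   [¬→-rule on 1]
4. □(p1 ∨ ¬p2), w0   [¬→-rule on 3]
5. ¬□□(p3 → p2), w0   [¬→-rule on 3]
6. (p1 ∨ ¬p2) → □(p3 → p2), w0   [□-rule on 2 via w0Rw0]
7. p1 ∨ ¬p2, w0   [□-rule on 4 via w0Rw0]
8. □(p3 → p2), w0   [→-rule on 6 (branches; this branch)]
9. p3 → p2, w0   [□-rule on 8 via w0Rw0]
10. ¬p2, w0   [∨-rule on 7 (branches; this branch)]
11. ¬p3, w0   [→-rule on 9 (branches; this branch)]
12. ¬□(p3 → p2), w1   [¬□-rule on 5: fresh world w1, w0Rw1]
13. (p1 ∨ ¬p2) → □(p3 → p2), w1   [□-rule on 2 via w0Rw1]
14. p1 ∨ ¬p2, w1   [□-rule on 4 via w0Rw1]
15. p3 → p2, w1   [□-rule on 8 via w0Rw1]
16. □(p3 → p2), w1   [→-rule on 13 (branches; this branch)]
17. ¬p2, w1   [∨-rule on 14 (branches; this branch)]
18. ¬p3, w1   [→-rule on 15 (branches; this branch)]
19. ¬(p3 → p2), w2   [¬□-rule on 12: fresh world w2, w1Rw2]
20. p3, w2   [¬→-rule on 19]
21. ¬p2, w2   [¬→-rule on 19]
22. (p1 ∨ ¬p2) → □(p3 → p2), w2   [□-rule on 2 via w0Rw2]
23. p1 ∨ ¬p2, w2   [□-rule on 4 via w0Rw2]
24. p3 → p2, w2   [□-rule on 8 via w0Rw2]
25. □(p3 → p2), w2   [→-rule on 22 (branches; this branch)]
26. p2, w2   [→-rule on 24 (branches; this branch)]
Accessibility: w0Rw0, w0Rw1, w0Rw2, w1Rw1, w1Rw2, w2Rw2
Branch closes: p2 and ¬p2 both at w2.
(One branch shown.) All branches close.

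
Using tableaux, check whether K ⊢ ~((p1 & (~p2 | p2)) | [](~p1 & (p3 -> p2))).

No, not valid

Tableau for the negation (p1 & (~p2 | p2)) | [](~p1 & (p3 -> p2)):
1. (p1 & (~p2 | p2)) | [](~p1 & (p3 -> p2)), w0
2. [](~p1 & (p3 -> p2)), w0
The negation has an open branch (countermodel exists).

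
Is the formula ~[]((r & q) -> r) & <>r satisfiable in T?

No, unsatisfiable

1. ~[]((r & q) -> r) & <>r, w0
2. ~[]((r & q) -> r), w0
3. <>r, w0
4. ~((r & q) -> r), w1
5. r & q, w1
6. ~r, w1
7. r, w1
8. q, w1
Accessibility: w0Rw0, w0Rw1, w1Rw1
Branch closes: r and ~r both at w1.
(One branch shown.) All branches close.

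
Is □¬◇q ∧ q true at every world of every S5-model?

Tableau for the negation ¬(□¬◇q ∧ q):
1. ¬(□¬◇q ∧ q), 0
2. ¬q, 0
Accessibility: 0R0
The negation has an open branch (countermodel exists).

Not valid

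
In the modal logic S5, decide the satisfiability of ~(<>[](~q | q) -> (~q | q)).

Unsatisfiable (every branch closes)

1. ~(<>[](~q | q) -> (~q | q)), 0
2. <>[](~q | q), 0
3. ~(~q | q), 0
4. q, 0
5. ~q, 0
Accessibility: 0R0
Branch closes: q and ~q both at 0.
(One branch shown.) All branches close.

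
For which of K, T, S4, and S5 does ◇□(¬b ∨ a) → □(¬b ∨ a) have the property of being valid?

S5

S5-tableau for the negation ¬(◇□(¬b ∨ a) → □(¬b ∨ a)):
1. ¬(◇□(¬b ∨ a) → □(¬b ∨ a)), u
2. ◇□(¬b ∨ a), u   [¬→-rule on 1]
3. ¬□(¬b ∨ a), u   [¬→-rule on 1]
4. □(¬b ∨ a), v   [◇-rule on 2: fresh world v, uRv]
5. ¬b ∨ a, u   [□-rule on 4 via vRu]
6. ¬b ∨ a, v   [□-rule on 4 via vRv]
7. a, u   [∨-rule on 5 (branches; this branch)]
8. a, v   [∨-rule on 6 (branches; this branch)]
9. ¬(¬b ∨ a), w   [¬□-rule on 3: fresh world w, uRw]
10. b, w   [¬∨-rule on 9]
11. ¬a, w   [¬∨-rule on 9]
12. ¬b ∨ a, w   [□-rule on 4 via vRw]
13. a, w   [∨-rule on 12 (branches; this branch)]
Accessibility: uRu, uRv, uRw, vRu, vRv, vRw, wRu, wRv, wRw
Branch closes: a and ¬a both at w.
Every branch closes (one shown): valid in S5.
S4-tableau for the negation ¬(◇□(¬b ∨ a) → □(¬b ∨ a)):
1. ¬(◇□(¬b ∨ a) → □(¬b ∨ a)), u
2. ◇□(¬b ∨ a), u   [¬→-rule on 1]
3. ¬□(¬b ∨ a), u   [¬→-rule on 1]
4. □(¬b ∨ a), v   [◇-rule on 2: fresh world v, uRv]
5. ¬b ∨ a, v   [□-rule on 4 via vRv]
6. a, v   [∨-rule on 5 (branches; this branch)]
7. ¬(¬b ∨ a), w   [¬□-rule on 3: fresh world w, uRw]
8. b, w   [¬∨-rule on 7]
9. ¬a, w   [¬∨-rule on 7]
Accessibility: uRu, uRv, uRw, vRv, wRw
Complete open branch: countermodel on an S4-frame, so not valid in S4, nor in K, T (the same frame is also a K-frame and a T-frame).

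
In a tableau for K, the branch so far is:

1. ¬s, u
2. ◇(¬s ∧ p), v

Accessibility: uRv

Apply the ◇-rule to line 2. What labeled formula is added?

a fresh world w with vRw, and ¬s ∧ p at w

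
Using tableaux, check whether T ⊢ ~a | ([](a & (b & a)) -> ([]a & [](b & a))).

Tableau for the negation ~(~a | ([](a & (b & a)) -> ([]a & [](b & a)))):
1. ~(~a | ([](a & (b & a)) -> ([]a & [](b & a)))), u
2. a, u
3. ~([](a & (b & a)) -> ([]a & [](b & a))), u
4. [](a & (b & a)), u
5. ~([]a & [](b & a)), u
6. a & (b & a), u
7. b & a, u
8. b, u
9. ~[](b & a), u
10. ~(b & a), v
11. a & (b & a), v
12. a, v
13. b & a, v
14. b, v
15. ~a, v
Accessibility: uRu, uRv, vRv
Branch closes: a and ~a both at v.
All branches of the negation close; one closing branch shown above.

Yes, valid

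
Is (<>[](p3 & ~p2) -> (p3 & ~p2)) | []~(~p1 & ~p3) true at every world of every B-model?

Tableau for the negation ~((<>[](p3 & ~p2) -> (p3 & ~p2)) | []~(~p1 & ~p3)):
1. ~((<>[](p3 & ~p2) -> (p3 & ~p2)) | []~(~p1 & ~p3)), 0
2. ~(<>[](p3 & ~p2) -> (p3 & ~p2)), 0
3. ~[]~(~p1 & ~p3), 0
4. <>[](p3 & ~p2), 0
5. ~(p3 & ~p2), 0
6. p2, 0
7. ~p1 & ~p3, 1
8. ~p1, 1
9. ~p3, 1
10. [](p3 & ~p2), 2
11. p3 & ~p2, 0
12. p3, 0
13. ~p2, 0
Accessibility: 0R0, 0R1, 0R2, 1R0, 1R1, 2R0, 2R2
Branch closes: p2 and ~p2 both at 0.
Every branch of the negation's tableau closes; the branch above is one of them.

Yes, valid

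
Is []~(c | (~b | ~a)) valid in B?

Not valid

Tableau for the negation ~[]~(c | (~b | ~a)):
1. ~[]~(c | (~b | ~a)), 0
2. c | (~b | ~a), 1   [~[]-rule on 1: fresh world 1, 0R1]
3. ~b | ~a, 1   [|-rule on 2 (branches; this branch)]
4. ~a, 1   [|-rule on 3 (branches; this branch)]
Accessibility: 0R0, 0R1, 1R0, 1R1
The negation has an open branch (countermodel exists).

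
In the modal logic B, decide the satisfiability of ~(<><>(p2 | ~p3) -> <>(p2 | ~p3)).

Yes, satisfiable

1. ~(<><>(p2 | ~p3) -> <>(p2 | ~p3)), w0
2. <><>(p2 | ~p3), w0   [~->-rule on 1]
3. ~<>(p2 | ~p3), w0   [~->-rule on 1]
4. ~(p2 | ~p3), w0   [~<>-rule on 3 via w0Rw0]
5. ~p2, w0   [~|-rule on 4]
6. p3, w0   [~|-rule on 4]
7. <>(p2 | ~p3), w1   [<>-rule on 2: fresh world w1, w0Rw1]
8. ~(p2 | ~p3), w1   [~<>-rule on 3 via w0Rw1]
9. ~p2, w1   [~|-rule on 8]
10. p3, w1   [~|-rule on 8]
11. p2 | ~p3, w2   [<>-rule on 7: fresh world w2, w1Rw2]
12. ~p3, w2   [|-rule on 11 (branches; this branch)]
Accessibility: w0Rw0, w0Rw1, w1Rw0, w1Rw1, w1Rw2, w2Rw1, w2Rw2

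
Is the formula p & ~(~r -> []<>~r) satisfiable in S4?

Yes, satisfiable

1. p & ~(~r -> []<>~r), 0
2. p, 0
3. ~(~r -> []<>~r), 0
4. ~r, 0
5. ~[]<>~r, 0
6. ~<>~r, 1
7. r, 1
Accessibility: 0R0, 0R1, 1R1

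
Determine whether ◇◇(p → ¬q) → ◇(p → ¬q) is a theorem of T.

Tableau for the negation ¬(◇◇(p → ¬q) → ◇(p → ¬q)):
1. ¬(◇◇(p → ¬q) → ◇(p → ¬q)), w0
2. ◇◇(p → ¬q), w0
3. ¬◇(p → ¬q), w0
4. ¬(p → ¬q), w0
5. p, w0
6. q, w0
7. ◇(p → ¬q), w1
8. ¬(p → ¬q), w1
9. p, w1
10. q, w1
11. p → ¬q, w2
12. ¬q, w2
Accessibility: w0Rw0, w0Rw1, w1Rw1, w1Rw2, w2Rw2
The negation has an open branch (countermodel exists).

Not valid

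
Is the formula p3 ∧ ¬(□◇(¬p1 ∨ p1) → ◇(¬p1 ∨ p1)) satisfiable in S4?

1. p3 ∧ ¬(□◇(¬p1 ∨ p1) → ◇(¬p1 ∨ p1)), 0
2. p3, 0
3. ¬(□◇(¬p1 ∨ p1) → ◇(¬p1 ∨ p1)), 0
4. □◇(¬p1 ∨ p1), 0
5. ¬◇(¬p1 ∨ p1), 0
6. ◇(¬p1 ∨ p1), 0
7. ¬(¬p1 ∨ p1), 0
8. p1, 0
9. ¬p1, 0
Accessibility: 0R0
Branch closes: p1 and ¬p1 both at 0.
All branches of the tableau close; one closing branch shown above.

No, unsatisfiable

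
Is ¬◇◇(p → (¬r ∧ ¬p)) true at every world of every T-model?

Tableau for the negation ◇◇(p → (¬r ∧ ¬p)):
1. ◇◇(p → (¬r ∧ ¬p)), 0
2. ◇(p → (¬r ∧ ¬p)), 1
3. p → (¬r ∧ ¬p), 2
4. ¬r ∧ ¬p, 2
5. ¬r, 2
6. ¬p, 2
Accessibility: 0R0, 0R1, 1R1, 1R2, 2R2
The negation has an open branch (countermodel exists).

No, not valid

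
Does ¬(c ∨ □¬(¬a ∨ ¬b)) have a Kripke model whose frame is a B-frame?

1. ¬(c ∨ □¬(¬a ∨ ¬b)), u
2. ¬c, u   [¬∨-rule on 1]
3. ¬□¬(¬a ∨ ¬b), u   [¬∨-rule on 1]
4. ¬a ∨ ¬b, v   [¬□-rule on 3: fresh world v, uRv]
5. ¬b, v   [∨-rule on 4 (branches; this branch)]
Accessibility: uRu, uRv, vRu, vRv

Satisfiable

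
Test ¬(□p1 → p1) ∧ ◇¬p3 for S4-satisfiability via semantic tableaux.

1. ¬(□p1 → p1) ∧ ◇¬p3, u
2. ¬(□p1 → p1), u
3. ◇¬p3, u
4. □p1, u
5. ¬p1, u
6. p1, u
Accessibility: uRu
Branch closes: p1 and ¬p1 both at u.
All branches of the tableau close; one closing branch shown above.

Unsatisfiable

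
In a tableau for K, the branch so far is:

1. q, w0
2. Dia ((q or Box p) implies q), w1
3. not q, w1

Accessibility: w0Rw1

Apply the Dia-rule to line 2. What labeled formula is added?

a fresh world w2 with w1Rw2, and (q or Box p) implies q at w2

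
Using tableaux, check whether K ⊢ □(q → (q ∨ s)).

Valid in K

Tableau for the negation ¬□(q → (q ∨ s)):
1. ¬□(q → (q ∨ s)), u
2. ¬(q → (q ∨ s)), v
3. q, v
4. ¬(q ∨ s), v
5. ¬q, v
6. ¬s, v
Accessibility: uRv
Branch closes: q and ¬q both at v.
Every branch of the negation's tableau closes; the branch above is one of them.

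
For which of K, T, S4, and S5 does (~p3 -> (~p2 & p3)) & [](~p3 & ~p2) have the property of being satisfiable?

T-tableau for the formula:
1. (~p3 -> (~p2 & p3)) & [](~p3 & ~p2), 0
2. ~p3 -> (~p2 & p3), 0
3. [](~p3 & ~p2), 0
4. ~p3 & ~p2, 0
5. ~p3, 0
6. ~p2, 0
7. ~p2 & p3, 0
8. p3, 0
Accessibility: 0R0
Branch closes: p3 and ~p3 both at 0.
Every branch closes (one shown): unsatisfiable in T, hence also in S4, S5 (every S4/S5-frame is a T-frame).
K-tableau for the formula:
1. (~p3 -> (~p2 & p3)) & [](~p3 & ~p2), 0
2. ~p3 -> (~p2 & p3), 0
3. [](~p3 & ~p2), 0
4. ~p2 & p3, 0
5. ~p2, 0
6. p3, 0
Complete open branch: satisfiable in K.

K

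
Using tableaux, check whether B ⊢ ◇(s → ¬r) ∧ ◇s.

Not valid

Tableau for the negation ¬(◇(s → ¬r) ∧ ◇s):
1. ¬(◇(s → ¬r) ∧ ◇s), u
2. ¬◇s, u
3. ¬s, u
Accessibility: uRu
The negation has an open branch (countermodel exists).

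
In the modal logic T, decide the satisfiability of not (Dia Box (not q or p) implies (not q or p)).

1. not (Dia Box (not q or p) implies (not q or p)), w0
2. Dia Box (not q or p), w0
3. not (not q or p), w0
4. q, w0
5. not p, w0
6. Box (not q or p), w1
7. not q or p, w1
8. p, w1
Accessibility: w0Rw0, w0Rw1, w1Rw1

Satisfiable (open branch found)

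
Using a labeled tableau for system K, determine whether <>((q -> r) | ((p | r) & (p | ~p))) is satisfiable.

1. <>((q -> r) | ((p | r) & (p | ~p))), u
2. (q -> r) | ((p | r) & (p | ~p)), v   [<>-rule on 1: fresh world v, uRv]
3. (p | r) & (p | ~p), v   [|-rule on 2 (branches; this branch)]
4. p | r, v   [&-rule on 3]
5. p | ~p, v   [&-rule on 3]
6. r, v   [|-rule on 4 (branches; this branch)]
7. ~p, v   [|-rule on 5 (branches; this branch)]
Accessibility: uRv

Yes, satisfiable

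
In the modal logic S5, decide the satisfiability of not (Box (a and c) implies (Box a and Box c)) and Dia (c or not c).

Unsatisfiable

1. not (Box (a and c) implies (Box a and Box c)) and Dia (c or not c), w0
2. not (Box (a and c) implies (Box a and Box c)), w0
3. Dia (c or not c), w0
4. Box (a and c), w0
5. not (Box a and Box c), w0
6. a and c, w0
7. a, w0
8. c, w0
9. not Box c, w0
10. c or not c, w1
11. a and c, w1
12. a, w1
13. c, w1
14. not c, w2
15. a and c, w2
16. a, w2
17. c, w2
Accessibility: w0Rw0, w0Rw1, w0Rw2, w1Rw0, w1Rw1, w1Rw2, w2Rw0, w2Rw1, w2Rw2
Branch closes: c and not c both at w2.
Every branch closes; the branch above is one of them.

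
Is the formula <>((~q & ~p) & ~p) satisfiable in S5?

Satisfiable

1. <>((~q & ~p) & ~p), u
2. (~q & ~p) & ~p, v
3. ~q & ~p, v
4. ~p, v
5. ~q, v
Accessibility: uRu, uRv, vRu, vRv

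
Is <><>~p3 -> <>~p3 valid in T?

Not valid

Tableau for the negation ~(<><>~p3 -> <>~p3):
1. ~(<><>~p3 -> <>~p3), w0
2. <><>~p3, w0   [~->-rule on 1]
3. ~<>~p3, w0   [~->-rule on 1]
4. p3, w0   [~<>-rule on 3 via w0Rw0]
5. <>~p3, w1   [<>-rule on 2: fresh world w1, w0Rw1]
6. p3, w1   [~<>-rule on 3 via w0Rw1]
7. ~p3, w2   [<>-rule on 5: fresh world w2, w1Rw2]
Accessibility: w0Rw0, w0Rw1, w1Rw1, w1Rw2, w2Rw2
The negation has an open branch (countermodel exists).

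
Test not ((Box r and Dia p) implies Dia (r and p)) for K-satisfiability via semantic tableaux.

Unsatisfiable (every branch closes)

1. not ((Box r and Dia p) implies Dia (r and p)), u
2. Box r and Dia p, u
3. not Dia (r and p), u
4. Box r, u
5. Dia p, u
6. p, v
7. not (r and p), v
8. r, v
9. not p, v
Accessibility: uRv
Branch closes: p and not p both at v.
Every branch closes; the branch above is one of them.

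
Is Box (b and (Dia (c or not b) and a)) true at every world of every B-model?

Tableau for the negation not Box (b and (Dia (c or not b) and a)):
1. not Box (b and (Dia (c or not b) and a)), w0
2. not (b and (Dia (c or not b) and a)), w1
3. not (Dia (c or not b) and a), w1
4. not a, w1
Accessibility: w0Rw0, w0Rw1, w1Rw0, w1Rw1
The negation has an open branch (countermodel exists).

Invalid (countermodel exists)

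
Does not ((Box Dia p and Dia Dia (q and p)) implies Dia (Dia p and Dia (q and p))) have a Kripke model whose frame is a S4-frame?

1. not ((Box Dia p and Dia Dia (q and p)) implies Dia (Dia p and Dia (q and p))), 0
2. Box Dia p and Dia Dia (q and p), 0
3. not Dia (Dia p and Dia (q and p)), 0
4. Box Dia p, 0
5. Dia Dia (q and p), 0
6. not (Dia p and Dia (q and p)), 0
7. Dia p, 0
8. not Dia (q and p), 0
9. not (q and p), 0
10. not p, 0
11. Dia (q and p), 1
12. not (Dia p and Dia (q and p)), 1
13. Dia p, 1
14. not (q and p), 1
15. not Dia (q and p), 1
16. not p, 1
17. p, 2
18. not (Dia p and Dia (q and p)), 2
19. Dia p, 2
20. not (q and p), 2
21. not Dia (q and p), 2
22. not q, 2
23. q and p, 3
24. q, 3
25. p, 3
26. not (Dia p and Dia (q and p)), 3
27. Dia p, 3
28. not (q and p), 3
29. not Dia (q and p), 3
30. not p, 3
Accessibility: 0R0, 0R1, 0R2, 0R3, 1R1, 1R3, 2R2, 3R3
Branch closes: p and not p both at 3.
Every branch closes; the branch above is one of them.

No, unsatisfiable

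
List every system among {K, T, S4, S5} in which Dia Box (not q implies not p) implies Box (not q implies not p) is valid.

S5-tableau for the negation not (Dia Box (not q implies not p) implies Box (not q implies not p)):
1. not (Dia Box (not q implies not p) implies Box (not q implies not p)), u
2. Dia Box (not q implies not p), u   [neg-implies-rule on 1]
3. not Box (not q implies not p), u   [neg-implies-rule on 1]
4. Box (not q implies not p), v   [Dia-rule on 2: fresh world v, uRv]
5. not q implies not p, u   [Box-rule on 4 via vRu]
6. not q implies not p, v   [Box-rule on 4 via vRv]
7. not p, u   [implies-rule on 5 (branches; this branch)]
8. not p, v   [implies-rule on 6 (branches; this branch)]
9. not (not q implies not p), w   [neg-Box-rule on 3: fresh world w, uRw]
10. not q, w   [neg-implies-rule on 9]
11. p, w   [neg-implies-rule on 9]
12. not q implies not p, w   [Box-rule on 4 via vRw]
13. not p, w   [implies-rule on 12 (branches; this branch)]
Accessibility: uRu, uRv, uRw, vRu, vRv, vRw, wRu, wRv, wRw
Branch closes: p and not p both at w.
Every branch closes (one shown): valid in S5.
S4-tableau for the negation not (Dia Box (not q implies not p) implies Box (not q implies not p)):
1. not (Dia Box (not q implies not p) implies Box (not q implies not p)), u
2. Dia Box (not q implies not p), u   [neg-implies-rule on 1]
3. not Box (not q implies not p), u   [neg-implies-rule on 1]
4. Box (not q implies not p), v   [Dia-rule on 2: fresh world v, uRv]
5. not q implies not p, v   [Box-rule on 4 via vRv]
6. not p, v   [implies-rule on 5 (branches; this branch)]
7. not (not q implies not p), w   [neg-Box-rule on 3: fresh world w, uRw]
8. not q, w   [neg-implies-rule on 7]
9. p, w   [neg-implies-rule on 7]
Accessibility: uRu, uRv, uRw, vRv, wRw
Complete open branch: countermodel on an S4-frame, so not valid in S4, nor in K, T (the same frame is also a K-frame and a T-frame).

S5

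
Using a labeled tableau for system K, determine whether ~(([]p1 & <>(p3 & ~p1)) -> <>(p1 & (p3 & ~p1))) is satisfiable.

1. ~(([]p1 & <>(p3 & ~p1)) -> <>(p1 & (p3 & ~p1))), u
2. []p1 & <>(p3 & ~p1), u   [~->-rule on 1]
3. ~<>(p1 & (p3 & ~p1)), u   [~->-rule on 1]
4. []p1, u   [&-rule on 2]
5. <>(p3 & ~p1), u   [&-rule on 2]
6. p3 & ~p1, v   [<>-rule on 5: fresh world v, uRv]
7. p3, v   [&-rule on 6]
8. ~p1, v   [&-rule on 6]
9. ~(p1 & (p3 & ~p1)), v   [~<>-rule on 3 via uRv]
10. p1, v   [[]-rule on 4 via uRv]
Accessibility: uRv
Branch closes: p1 and ~p1 both at v.
Every branch closes; the branch above is one of them.

No, unsatisfiable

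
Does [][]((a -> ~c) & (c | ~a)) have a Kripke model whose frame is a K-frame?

Yes, satisfiable

1. [][]((a -> ~c) & (c | ~a)), u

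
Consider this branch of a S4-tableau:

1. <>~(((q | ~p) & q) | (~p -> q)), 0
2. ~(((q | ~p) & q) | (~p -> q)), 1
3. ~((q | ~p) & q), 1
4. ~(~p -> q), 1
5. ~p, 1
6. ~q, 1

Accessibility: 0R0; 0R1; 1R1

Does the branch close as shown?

Open

There is no literal clash: for every atom and world, at most one sign appears.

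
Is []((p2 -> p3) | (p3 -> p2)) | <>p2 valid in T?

Tableau for the negation ~([]((p2 -> p3) | (p3 -> p2)) | <>p2):
1. ~([]((p2 -> p3) | (p3 -> p2)) | <>p2), w0
2. ~[]((p2 -> p3) | (p3 -> p2)), w0
3. ~<>p2, w0
4. ~p2, w0
5. ~((p2 -> p3) | (p3 -> p2)), w1
6. ~(p2 -> p3), w1
7. ~(p3 -> p2), w1
8. p2, w1
9. ~p3, w1
10. p3, w1
11. ~p2, w1
Accessibility: w0Rw0, w0Rw1, w1Rw1
Branch closes: p3 and ~p3 both at w1.
All branches of the negation close; one closing branch shown above.

Yes, valid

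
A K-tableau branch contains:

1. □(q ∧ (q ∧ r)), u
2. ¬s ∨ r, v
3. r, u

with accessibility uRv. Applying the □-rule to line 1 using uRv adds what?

q ∧ (q ∧ r), v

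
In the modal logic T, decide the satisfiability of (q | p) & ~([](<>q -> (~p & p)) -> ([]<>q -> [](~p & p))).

1. (q | p) & ~([](<>q -> (~p & p)) -> ([]<>q -> [](~p & p))), w0
2. q | p, w0   [&-rule on 1]
3. ~([](<>q -> (~p & p)) -> ([]<>q -> [](~p & p))), w0   [&-rule on 1]
4. [](<>q -> (~p & p)), w0   [~->-rule on 3]
5. ~([]<>q -> [](~p & p)), w0   [~->-rule on 3]
6. []<>q, w0   [~->-rule on 5]
7. ~[](~p & p), w0   [~->-rule on 5]
8. <>q -> (~p & p), w0   [[]-rule on 4 via w0Rw0]
9. <>q, w0   [[]-rule on 6 via w0Rw0]
10. p, w0   [|-rule on 2 (branches; this branch)]
11. ~<>q, w0   [->-rule on 8 (branches; this branch)]
12. ~q, w0   [~<>-rule on 11 via w0Rw0]
13. ~(~p & p), w1   [~[]-rule on 7: fresh world w1, w0Rw1]
14. <>q -> (~p & p), w1   [[]-rule on 4 via w0Rw1]
15. <>q, w1   [[]-rule on 6 via w0Rw1]
16. ~q, w1   [~<>-rule on 11 via w0Rw1]
17. ~p, w1   [~&-rule on 13 (branches; this branch)]
18. ~<>q, w1   [->-rule on 14 (branches; this branch)]
19. q, w2   [<>-rule on 9: fresh world w2, w0Rw2]
20. <>q -> (~p & p), w2   [[]-rule on 4 via w0Rw2]
21. <>q, w2   [[]-rule on 6 via w0Rw2]
22. ~q, w2   [~<>-rule on 11 via w0Rw2]
Accessibility: w0Rw0, w0Rw1, w0Rw2, w1Rw1, w2Rw2
Branch closes: q and ~q both at w2.
(One branch shown.) All branches close.

No, unsatisfiable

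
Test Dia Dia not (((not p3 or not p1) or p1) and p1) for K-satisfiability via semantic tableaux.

Satisfiable (open branch found)

1. Dia Dia not (((not p3 or not p1) or p1) and p1), w0
2. Dia not (((not p3 or not p1) or p1) and p1), w1
3. not (((not p3 or not p1) or p1) and p1), w2
4. not p1, w2
Accessibility: w0Rw1, w1Rw2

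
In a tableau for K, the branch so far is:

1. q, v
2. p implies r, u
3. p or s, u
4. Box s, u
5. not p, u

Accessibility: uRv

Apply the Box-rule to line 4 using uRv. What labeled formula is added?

s, v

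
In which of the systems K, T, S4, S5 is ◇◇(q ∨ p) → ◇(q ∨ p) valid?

T-tableau for the negation ¬(◇◇(q ∨ p) → ◇(q ∨ p)):
1. ¬(◇◇(q ∨ p) → ◇(q ∨ p)), w0
2. ◇◇(q ∨ p), w0
3. ¬◇(q ∨ p), w0
4. ¬(q ∨ p), w0
5. ¬q, w0
6. ¬p, w0
7. ◇(q ∨ p), w1
8. ¬(q ∨ p), w1
9. ¬q, w1
10. ¬p, w1
11. q ∨ p, w2
12. p, w2
Accessibility: w0Rw0, w0Rw1, w1Rw1, w1Rw2, w2Rw2
Complete open branch: countermodel on a T-frame, so not valid in T, nor in K (the same frame is also a K-frame).
S4-tableau for the negation ¬(◇◇(q ∨ p) → ◇(q ∨ p)):
1. ¬(◇◇(q ∨ p) → ◇(q ∨ p)), w0
2. ◇◇(q ∨ p), w0
3. ¬◇(q ∨ p), w0
4. ¬(q ∨ p), w0
5. ¬q, w0
6. ¬p, w0
7. ◇(q ∨ p), w1
8. ¬(q ∨ p), w1
9. ¬q, w1
10. ¬p, w1
11. q ∨ p, w2
12. ¬(q ∨ p), w2
13. ¬q, w2
14. ¬p, w2
15. p, w2
Accessibility: w0Rw0, w0Rw1, w0Rw2, w1Rw1, w1Rw2, w2Rw2
Branch closes: p and ¬p both at w2.
Every branch closes (one shown): valid in S4, hence also in S5 (every theorem of S4 is a theorem of S5).

S4, S5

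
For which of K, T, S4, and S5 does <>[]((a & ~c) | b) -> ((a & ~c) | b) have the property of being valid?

S5

S4-tableau for the negation ~(<>[]((a & ~c) | b) -> ((a & ~c) | b)):
1. ~(<>[]((a & ~c) | b) -> ((a & ~c) | b)), w0
2. <>[]((a & ~c) | b), w0   [~->-rule on 1]
3. ~((a & ~c) | b), w0   [~->-rule on 1]
4. ~(a & ~c), w0   [~|-rule on 3]
5. ~b, w0   [~|-rule on 3]
6. c, w0   [~&-rule on 4 (branches; this branch)]
7. []((a & ~c) | b), w1   [<>-rule on 2: fresh world w1, w0Rw1]
8. (a & ~c) | b, w1   [[]-rule on 7 via w1Rw1]
9. b, w1   [|-rule on 8 (branches; this branch)]
Accessibility: w0Rw0, w0Rw1, w1Rw1
Complete open branch: countermodel on an S4-frame, so not valid in S4, nor in K, T (the same frame is also a K-frame and a T-frame).
S5-tableau for the negation ~(<>[]((a & ~c) | b) -> ((a & ~c) | b)):
1. ~(<>[]((a & ~c) | b) -> ((a & ~c) | b)), w0
2. <>[]((a & ~c) | b), w0   [~->-rule on 1]
3. ~((a & ~c) | b), w0   [~->-rule on 1]
4. ~(a & ~c), w0   [~|-rule on 3]
5. ~b, w0   [~|-rule on 3]
6. c, w0   [~&-rule on 4 (branches; this branch)]
7. []((a & ~c) | b), w1   [<>-rule on 2: fresh world w1, w0Rw1]
8. (a & ~c) | b, w0   [[]-rule on 7 via w1Rw0]
9. (a & ~c) | b, w1   [[]-rule on 7 via w1Rw1]
10. a & ~c, w0   [|-rule on 8 (branches; this branch)]
11. a, w0   [&-rule on 10]
12. ~c, w0   [&-rule on 10]
Accessibility: w0Rw0, w0Rw1, w1Rw0, w1Rw1
Branch closes: c and ~c both at w0.
Every branch closes (one shown): valid in S5.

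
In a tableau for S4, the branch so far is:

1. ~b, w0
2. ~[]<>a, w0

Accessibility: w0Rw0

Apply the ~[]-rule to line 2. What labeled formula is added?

a fresh world w1 with w0Rw1, and ~<>a at w1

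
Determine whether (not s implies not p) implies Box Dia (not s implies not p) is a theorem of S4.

Tableau for the negation not ((not s implies not p) implies Box Dia (not s implies not p)):
1. not ((not s implies not p) implies Box Dia (not s implies not p)), u
2. not s implies not p, u   [neg-implies-rule on 1]
3. not Box Dia (not s implies not p), u   [neg-implies-rule on 1]
4. not p, u   [implies-rule on 2 (branches; this branch)]
5. not Dia (not s implies not p), v   [neg-Box-rule on 3: fresh world v, uRv]
6. not (not s implies not p), v   [neg-Dia-rule on 5 via vRv]
7. not s, v   [neg-implies-rule on 6]
8. p, v   [neg-implies-rule on 6]
Accessibility: uRu, uRv, vRv
The negation has an open branch (countermodel exists).

Invalid (countermodel exists)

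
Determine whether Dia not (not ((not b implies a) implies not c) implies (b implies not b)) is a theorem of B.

Tableau for the negation not Dia not (not ((not b implies a) implies not c) implies (b implies not b)):
1. not Dia not (not ((not b implies a) implies not c) implies (b implies not b)), 0
2. not ((not b implies a) implies not c) implies (b implies not b), 0
3. b implies not b, 0
4. not b, 0
Accessibility: 0R0
The negation has an open branch (countermodel exists).

Not valid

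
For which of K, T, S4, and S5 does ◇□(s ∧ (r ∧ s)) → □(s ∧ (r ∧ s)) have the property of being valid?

S5

S4-tableau for the negation ¬(◇□(s ∧ (r ∧ s)) → □(s ∧ (r ∧ s))):
1. ¬(◇□(s ∧ (r ∧ s)) → □(s ∧ (r ∧ s))), 0
2. ◇□(s ∧ (r ∧ s)), 0
3. ¬□(s ∧ (r ∧ s)), 0
4. □(s ∧ (r ∧ s)), 1
5. s ∧ (r ∧ s), 1
6. s, 1
7. r ∧ s, 1
8. r, 1
9. ¬(s ∧ (r ∧ s)), 2
10. ¬(r ∧ s), 2
11. ¬s, 2
Accessibility: 0R0, 0R1, 0R2, 1R1, 2R2
Complete open branch: countermodel on an S4-frame, so not valid in S4, nor in K, T (the same frame is also a K-frame and a T-frame).
S5-tableau for the negation ¬(◇□(s ∧ (r ∧ s)) → □(s ∧ (r ∧ s))):
1. ¬(◇□(s ∧ (r ∧ s)) → □(s ∧ (r ∧ s))), 0
2. ◇□(s ∧ (r ∧ s)), 0
3. ¬□(s ∧ (r ∧ s)), 0
4. □(s ∧ (r ∧ s)), 1
5. s ∧ (r ∧ s), 0
6. s, 0
7. r ∧ s, 0
8. r, 0
9. s ∧ (r ∧ s), 1
10. s, 1
11. r ∧ s, 1
12. r, 1
13. ¬(s ∧ (r ∧ s)), 2
14. s ∧ (r ∧ s), 2
15. s, 2
16. r ∧ s, 2
17. r, 2
18. ¬(r ∧ s), 2
19. ¬s, 2
Accessibility: 0R0, 0R1, 0R2, 1R0, 1R1, 1R2, 2R0, 2R1, 2R2
Branch closes: s and ¬s both at 2.
Every branch closes (one shown): valid in S5.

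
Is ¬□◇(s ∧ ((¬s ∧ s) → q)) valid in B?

Invalid (countermodel exists)

Tableau for the negation □◇(s ∧ ((¬s ∧ s) → q)):
1. □◇(s ∧ ((¬s ∧ s) → q)), w0
2. ◇(s ∧ ((¬s ∧ s) → q)), w0
3. s ∧ ((¬s ∧ s) → q), w1
4. s, w1
5. (¬s ∧ s) → q, w1
6. ◇(s ∧ ((¬s ∧ s) → q)), w1
7. q, w1
8. s ∧ ((¬s ∧ s) → q), w2
9. s, w2
10. (¬s ∧ s) → q, w2
11. q, w2
Accessibility: w0Rw0, w0Rw1, w1Rw0, w1Rw1, w1Rw2, w2Rw1, w2Rw2
The negation has an open branch (countermodel exists).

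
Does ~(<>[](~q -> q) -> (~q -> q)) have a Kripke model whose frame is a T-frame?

1. ~(<>[](~q -> q) -> (~q -> q)), w0
2. <>[](~q -> q), w0
3. ~(~q -> q), w0
4. ~q, w0
5. [](~q -> q), w1
6. ~q -> q, w1
7. q, w1
Accessibility: w0Rw0, w0Rw1, w1Rw1

Satisfiable (open branch found)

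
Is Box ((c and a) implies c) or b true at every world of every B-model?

Valid

Tableau for the negation not (Box ((c and a) implies c) or b):
1. not (Box ((c and a) implies c) or b), u
2. not Box ((c and a) implies c), u
3. not b, u
4. not ((c and a) implies c), v
5. c and a, v
6. not c, v
7. c, v
8. a, v
Accessibility: uRu, uRv, vRu, vRv
Branch closes: c and not c both at v.
Every branch of the negation's tableau closes; the branch above is one of them.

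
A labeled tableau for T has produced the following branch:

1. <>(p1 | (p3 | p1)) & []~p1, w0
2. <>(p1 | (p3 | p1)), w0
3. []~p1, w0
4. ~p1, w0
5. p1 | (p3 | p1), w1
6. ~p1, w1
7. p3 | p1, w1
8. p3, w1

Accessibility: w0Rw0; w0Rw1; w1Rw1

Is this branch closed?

There is no literal clash: for every atom and world, at most one sign appears.

No, open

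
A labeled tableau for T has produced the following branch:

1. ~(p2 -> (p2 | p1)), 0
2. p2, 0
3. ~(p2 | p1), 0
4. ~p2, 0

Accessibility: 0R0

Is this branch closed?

Both p2 and ~p2 appear at 0.

Yes, closed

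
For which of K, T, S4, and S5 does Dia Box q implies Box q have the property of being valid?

S5

S5-tableau for the negation not (Dia Box q implies Box q):
1. not (Dia Box q implies Box q), u
2. Dia Box q, u   [neg-implies-rule on 1]
3. not Box q, u   [neg-implies-rule on 1]
4. Box q, v   [Dia-rule on 2: fresh world v, uRv]
5. q, u   [Box-rule on 4 via vRu]
6. q, v   [Box-rule on 4 via vRv]
7. not q, w   [neg-Box-rule on 3: fresh world w, uRw]
8. q, w   [Box-rule on 4 via vRw]
Accessibility: uRu, uRv, uRw, vRu, vRv, vRw, wRu, wRv, wRw
Branch closes: q and not q both at w.
Every branch closes (one shown): valid in S5.
S4-tableau for the negation not (Dia Box q implies Box q):
1. not (Dia Box q implies Box q), u
2. Dia Box q, u   [neg-implies-rule on 1]
3. not Box q, u   [neg-implies-rule on 1]
4. Box q, v   [Dia-rule on 2: fresh world v, uRv]
5. q, v   [Box-rule on 4 via vRv]
6. not q, w   [neg-Box-rule on 3: fresh world w, uRw]
Accessibility: uRu, uRv, uRw, vRv, wRw
Complete open branch: countermodel on an S4-frame, so not valid in S4, nor in K, T (the same frame is also a K-frame and a T-frame).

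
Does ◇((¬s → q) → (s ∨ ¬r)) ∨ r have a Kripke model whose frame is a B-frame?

1. ◇((¬s → q) → (s ∨ ¬r)) ∨ r, 0
2. r, 0
Accessibility: 0R0

Satisfiable (open branch found)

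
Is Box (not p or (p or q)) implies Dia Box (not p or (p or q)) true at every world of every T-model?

Tableau for the negation not (Box (not p or (p or q)) implies Dia Box (not p or (p or q))):
1. not (Box (not p or (p or q)) implies Dia Box (not p or (p or q))), 0
2. Box (not p or (p or q)), 0
3. not Dia Box (not p or (p or q)), 0
4. not p or (p or q), 0
5. not Box (not p or (p or q)), 0
6. p or q, 0
7. q, 0
8. not (not p or (p or q)), 1
9. p, 1
10. not (p or q), 1
11. not p, 1
12. not q, 1
Accessibility: 0R0, 0R1, 1R1
Branch closes: p and not p both at 1.
All branches of the negation close; one closing branch shown above.

Valid in T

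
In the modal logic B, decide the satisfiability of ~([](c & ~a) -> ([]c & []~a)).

1. ~([](c & ~a) -> ([]c & []~a)), w0
2. [](c & ~a), w0   [~->-rule on 1]
3. ~([]c & []~a), w0   [~->-rule on 1]
4. c & ~a, w0   [[]-rule on 2 via w0Rw0]
5. c, w0   [&-rule on 4]
6. ~a, w0   [&-rule on 4]
7. ~[]~a, w0   [~&-rule on 3 (branches; this branch)]
8. a, w1   [~[]-rule on 7: fresh world w1, w0Rw1]
9. c & ~a, w1   [[]-rule on 2 via w0Rw1]
10. c, w1   [&-rule on 9]
11. ~a, w1   [&-rule on 9]
Accessibility: w0Rw0, w0Rw1, w1Rw0, w1Rw1
Branch closes: a and ~a both at w1.
Every branch closes; the branch above is one of them.

Unsatisfiable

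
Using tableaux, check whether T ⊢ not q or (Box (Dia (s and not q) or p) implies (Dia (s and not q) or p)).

Tableau for the negation not (not q or (Box (Dia (s and not q) or p) implies (Dia (s and not q) or p))):
1. not (not q or (Box (Dia (s and not q) or p) implies (Dia (s and not q) or p))), w0
2. q, w0
3. not (Box (Dia (s and not q) or p) implies (Dia (s and not q) or p)), w0
4. Box (Dia (s and not q) or p), w0
5. not (Dia (s and not q) or p), w0
6. not Dia (s and not q), w0
7. not p, w0
8. Dia (s and not q) or p, w0
9. not (s and not q), w0
10. Dia (s and not q), w0
11. s and not q, w1
12. s, w1
13. not q, w1
14. Dia (s and not q) or p, w1
15. not (s and not q), w1
16. p, w1
17. q, w1
Accessibility: w0Rw0, w0Rw1, w1Rw1
Branch closes: q and not q both at w1.
Every branch of the negation's tableau closes; the branch above is one of them.

Valid in T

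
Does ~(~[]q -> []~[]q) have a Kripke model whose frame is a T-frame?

1. ~(~[]q -> []~[]q), 0
2. ~[]q, 0
3. ~[]~[]q, 0
4. ~q, 1
5. []q, 2
6. q, 2
Accessibility: 0R0, 0R1, 0R2, 1R1, 2R2

Yes, satisfiable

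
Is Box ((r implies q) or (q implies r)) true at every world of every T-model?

Tableau for the negation not Box ((r implies q) or (q implies r)):
1. not Box ((r implies q) or (q implies r)), 0
2. not ((r implies q) or (q implies r)), 1   [neg-Box-rule on 1: fresh world 1, 0R1]
3. not (r implies q), 1   [neg-or-rule on 2]
4. not (q implies r), 1   [neg-or-rule on 2]
5. r, 1   [neg-implies-rule on 3]
6. not q, 1   [neg-implies-rule on 3]
7. q, 1   [neg-implies-rule on 4]
8. not r, 1   [neg-implies-rule on 4]
Accessibility: 0R0, 0R1, 1R1
Branch closes: q and not q both at 1.
All branches of the negation close; one closing branch shown above.

Valid in T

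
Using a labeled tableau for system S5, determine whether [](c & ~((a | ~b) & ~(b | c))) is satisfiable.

Satisfiable (open branch found)

1. [](c & ~((a | ~b) & ~(b | c))), u
2. c & ~((a | ~b) & ~(b | c)), u
3. c, u
4. ~((a | ~b) & ~(b | c)), u
5. b | c, u
Accessibility: uRu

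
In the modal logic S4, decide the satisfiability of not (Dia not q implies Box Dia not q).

Satisfiable (open branch found)

1. not (Dia not q implies Box Dia not q), u
2. Dia not q, u
3. not Box Dia not q, u
4. not q, v
5. not Dia not q, w
6. q, w
Accessibility: uRu, uRv, uRw, vRv, wRw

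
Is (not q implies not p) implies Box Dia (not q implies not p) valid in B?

Yes, valid

Tableau for the negation not ((not q implies not p) implies Box Dia (not q implies not p)):
1. not ((not q implies not p) implies Box Dia (not q implies not p)), w0
2. not q implies not p, w0   [neg-implies-rule on 1]
3. not Box Dia (not q implies not p), w0   [neg-implies-rule on 1]
4. not p, w0   [implies-rule on 2 (branches; this branch)]
5. not Dia (not q implies not p), w1   [neg-Box-rule on 3: fresh world w1, w0Rw1]
6. not (not q implies not p), w0   [neg-Dia-rule on 5 via w1Rw0]
7. not q, w0   [neg-implies-rule on 6]
8. p, w0   [neg-implies-rule on 6]
Accessibility: w0Rw0, w0Rw1, w1Rw0, w1Rw1
Branch closes: p and not p both at w0.
All branches of the negation close; one closing branch shown above.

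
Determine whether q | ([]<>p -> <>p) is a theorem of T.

Tableau for the negation ~(q | ([]<>p -> <>p)):
1. ~(q | ([]<>p -> <>p)), 0
2. ~q, 0
3. ~([]<>p -> <>p), 0
4. []<>p, 0
5. ~<>p, 0
6. <>p, 0
7. ~p, 0
8. p, 1
9. <>p, 1
10. ~p, 1
Accessibility: 0R0, 0R1, 1R1
Branch closes: p and ~p both at 1.
All branches of the negation close; one closing branch shown above.

Yes, valid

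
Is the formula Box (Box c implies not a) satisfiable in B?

1. Box (Box c implies not a), 0
2. Box c implies not a, 0
3. not a, 0
Accessibility: 0R0

Yes, satisfiable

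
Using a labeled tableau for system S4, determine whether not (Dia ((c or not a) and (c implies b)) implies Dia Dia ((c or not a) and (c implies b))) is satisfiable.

1. not (Dia ((c or not a) and (c implies b)) implies Dia Dia ((c or not a) and (c implies b))), 0
2. Dia ((c or not a) and (c implies b)), 0
3. not Dia Dia ((c or not a) and (c implies b)), 0
4. not Dia ((c or not a) and (c implies b)), 0
5. not ((c or not a) and (c implies b)), 0
6. not (c implies b), 0
7. c, 0
8. not b, 0
9. (c or not a) and (c implies b), 1
10. c or not a, 1
11. c implies b, 1
12. not Dia ((c or not a) and (c implies b)), 1
13. not ((c or not a) and (c implies b)), 1
14. not a, 1
15. b, 1
16. not (c implies b), 1
17. c, 1
18. not b, 1
Accessibility: 0R0, 0R1, 1R1
Branch closes: b and not b both at 1.
All branches of the tableau close; one closing branch shown above.

Unsatisfiable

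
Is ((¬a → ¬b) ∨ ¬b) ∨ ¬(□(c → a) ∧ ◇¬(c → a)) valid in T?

Tableau for the negation ¬(((¬a → ¬b) ∨ ¬b) ∨ ¬(□(c → a) ∧ ◇¬(c → a))):
1. ¬(((¬a → ¬b) ∨ ¬b) ∨ ¬(□(c → a) ∧ ◇¬(c → a))), 0
2. ¬((¬a → ¬b) ∨ ¬b), 0
3. □(c → a) ∧ ◇¬(c → a), 0
4. ¬(¬a → ¬b), 0
5. b, 0
6. □(c → a), 0
7. ◇¬(c → a), 0
8. ¬a, 0
9. c → a, 0
10. ¬c, 0
11. ¬(c → a), 1
12. c, 1
13. ¬a, 1
14. c → a, 1
15. a, 1
Accessibility: 0R0, 0R1, 1R1
Branch closes: a and ¬a both at 1.
Every branch of the negation's tableau closes; the branch above is one of them.

Yes, valid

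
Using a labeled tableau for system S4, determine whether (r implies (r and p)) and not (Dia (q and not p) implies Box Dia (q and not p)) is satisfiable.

1. (r implies (r and p)) and not (Dia (q and not p) implies Box Dia (q and not p)), 0
2. r implies (r and p), 0
3. not (Dia (q and not p) implies Box Dia (q and not p)), 0
4. Dia (q and not p), 0
5. not Box Dia (q and not p), 0
6. r and p, 0
7. r, 0
8. p, 0
9. q and not p, 1
10. q, 1
11. not p, 1
12. not Dia (q and not p), 2
13. not (q and not p), 2
14. p, 2
Accessibility: 0R0, 0R1, 0R2, 1R1, 2R2

Satisfiable (open branch found)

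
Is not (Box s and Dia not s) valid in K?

Yes, valid

Tableau for the negation Box s and Dia not s:
1. Box s and Dia not s, u
2. Box s, u
3. Dia not s, u
4. not s, v
5. s, v
Accessibility: uRv
Branch closes: s and not s both at v.
Every branch of the negation's tableau closes; the branch above is one of them.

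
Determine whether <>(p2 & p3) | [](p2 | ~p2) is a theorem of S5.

Tableau for the negation ~(<>(p2 & p3) | [](p2 | ~p2)):
1. ~(<>(p2 & p3) | [](p2 | ~p2)), 0
2. ~<>(p2 & p3), 0
3. ~[](p2 | ~p2), 0
4. ~(p2 & p3), 0
5. ~p3, 0
6. ~(p2 | ~p2), 1
7. ~p2, 1
8. p2, 1
Accessibility: 0R0, 0R1, 1R0, 1R1
Branch closes: p2 and ~p2 both at 1.
All branches of the negation close; one closing branch shown above.

Valid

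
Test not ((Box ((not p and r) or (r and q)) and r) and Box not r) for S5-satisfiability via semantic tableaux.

1. not ((Box ((not p and r) or (r and q)) and r) and Box not r), 0
2. not Box not r, 0
3. r, 1
Accessibility: 0R0, 0R1, 1R0, 1R1

Satisfiable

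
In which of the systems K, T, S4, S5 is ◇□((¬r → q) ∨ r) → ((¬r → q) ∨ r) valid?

S5

S5-tableau for the negation ¬(◇□((¬r → q) ∨ r) → ((¬r → q) ∨ r)):
1. ¬(◇□((¬r → q) ∨ r) → ((¬r → q) ∨ r)), w0
2. ◇□((¬r → q) ∨ r), w0
3. ¬((¬r → q) ∨ r), w0
4. ¬(¬r → q), w0
5. ¬r, w0
6. ¬q, w0
7. □((¬r → q) ∨ r), w1
8. (¬r → q) ∨ r, w0
9. (¬r → q) ∨ r, w1
10. ¬r → q, w0
11. r, w1
12. q, w0
Accessibility: w0Rw0, w0Rw1, w1Rw0, w1Rw1
Branch closes: q and ¬q both at w0.
Every branch closes (one shown): valid in S5.
S4-tableau for the negation ¬(◇□((¬r → q) ∨ r) → ((¬r → q) ∨ r)):
1. ¬(◇□((¬r → q) ∨ r) → ((¬r → q) ∨ r)), w0
2. ◇□((¬r → q) ∨ r), w0
3. ¬((¬r → q) ∨ r), w0
4. ¬(¬r → q), w0
5. ¬r, w0
6. ¬q, w0
7. □((¬r → q) ∨ r), w1
8. (¬r → q) ∨ r, w1
9. r, w1
Accessibility: w0Rw0, w0Rw1, w1Rw1
Complete open branch: countermodel on an S4-frame, so not valid in S4, nor in K, T (the same frame is also a K-frame and a T-frame).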